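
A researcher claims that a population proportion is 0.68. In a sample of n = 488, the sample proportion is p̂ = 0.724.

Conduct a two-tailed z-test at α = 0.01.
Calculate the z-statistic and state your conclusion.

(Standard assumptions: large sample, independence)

Answer: z = 2.0837, fail to reject H₀

Derivation:
H₀: p = 0.68, H₁: p ≠ 0.68
Standard error: SE = √(p₀(1-p₀)/n) = √(0.68×0.32/488) = 0.021116
z-statistic: z = (p̂ - p₀)/SE = (0.724 - 0.68)/0.021116 = 2.0837
Critical value: z_0.005 = ±2.576
p-value = 0.0372
Decision: fail to reject H₀ at α = 0.01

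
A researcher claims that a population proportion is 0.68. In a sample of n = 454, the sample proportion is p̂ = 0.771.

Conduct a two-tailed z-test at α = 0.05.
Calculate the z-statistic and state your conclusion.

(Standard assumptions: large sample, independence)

Answer: z = 4.1566, reject H₀

Derivation:
H₀: p = 0.68, H₁: p ≠ 0.68
Standard error: SE = √(p₀(1-p₀)/n) = √(0.68×0.32/454) = 0.021893
z-statistic: z = (p̂ - p₀)/SE = (0.771 - 0.68)/0.021893 = 4.1566
Critical value: z_0.025 = ±1.960
p-value < 0.0001
Decision: reject H₀ at α = 0.05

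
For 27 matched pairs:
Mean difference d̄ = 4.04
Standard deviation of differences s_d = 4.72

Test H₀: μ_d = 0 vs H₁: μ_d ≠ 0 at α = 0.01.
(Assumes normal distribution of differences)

Answer: t = 4.4474, reject H₀

Derivation:
df = n - 1 = 26
SE = s_d/√n = 4.72/√27 = 0.9084
t = d̄/SE = 4.04/0.9084 = 4.4474
Critical value: t_{0.005,26} = ±2.779
p-value ≈ 0.0001
Decision: reject H₀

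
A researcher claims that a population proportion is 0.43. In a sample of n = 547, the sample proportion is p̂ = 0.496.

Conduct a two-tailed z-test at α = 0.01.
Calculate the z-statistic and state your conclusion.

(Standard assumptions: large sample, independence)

H₀: p = 0.43, H₁: p ≠ 0.43
Standard error: SE = √(p₀(1-p₀)/n) = √(0.43×0.57/547) = 0.021168
z-statistic: z = (p̂ - p₀)/SE = (0.496 - 0.43)/0.021168 = 3.1179
Critical value: z_0.005 = ±2.576
p-value = 0.0018
Decision: reject H₀ at α = 0.01

Answer: z = 3.1179, reject H₀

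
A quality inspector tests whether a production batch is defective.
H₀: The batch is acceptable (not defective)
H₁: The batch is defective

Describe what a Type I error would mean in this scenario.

A Type I error (probability α) occurs when we reject a true H₀.
A Type II error (probability β) occurs when we fail to reject a false H₀.

Answer: Rejecting an acceptable batch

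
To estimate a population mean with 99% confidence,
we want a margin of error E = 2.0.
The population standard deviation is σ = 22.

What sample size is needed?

z_0.005 = 2.576
n = (z×σ/E)² = (2.576×22/2.0)²
n = 802.9289
Round up: n = 803

Answer: n = 803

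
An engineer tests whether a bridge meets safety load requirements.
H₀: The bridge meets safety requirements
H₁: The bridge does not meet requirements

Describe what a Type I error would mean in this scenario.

Answer: Unnecessarily closing a safe bridge for repairs

Derivation:
Type I error (α): Rejecting H₀ when H₀ is true
Type II error (β): Failing to reject H₀ when H₁ is true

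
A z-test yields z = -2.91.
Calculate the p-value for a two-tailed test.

For z = -2.91:
p = 2×P(Z > |-2.91|) = 2×(1 - Φ(2.91)) = 0.0036

Answer: p-value ≈ 0.0036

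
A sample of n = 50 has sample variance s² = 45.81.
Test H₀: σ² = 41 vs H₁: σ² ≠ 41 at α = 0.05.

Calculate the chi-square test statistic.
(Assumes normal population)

df = n - 1 = 49
χ² = (n-1)s²/σ₀² = 49×45.81/41 = 54.7485
Critical values: χ²_{0.975,49} = 31.555, χ²_{0.025,49} = 70.222
Rejection region: χ² < 31.555 or χ² > 70.222
Decision: fail to reject H₀

Answer: χ² = 54.7485, fail to reject H₀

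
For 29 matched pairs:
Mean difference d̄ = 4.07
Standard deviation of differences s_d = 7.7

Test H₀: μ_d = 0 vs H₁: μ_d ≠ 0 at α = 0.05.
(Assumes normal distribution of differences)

Answer: t = 2.8464, reject H₀

Derivation:
df = n - 1 = 28
SE = s_d/√n = 7.7/√29 = 1.4299
t = d̄/SE = 4.07/1.4299 = 2.8464
Critical value: t_{0.025,28} = ±2.048
p-value ≈ 0.0082
Decision: reject H₀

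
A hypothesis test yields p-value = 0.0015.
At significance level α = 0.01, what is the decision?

Compare p-value to α:
0.0015 < 0.01
Decision: reject H₀

Answer: reject H₀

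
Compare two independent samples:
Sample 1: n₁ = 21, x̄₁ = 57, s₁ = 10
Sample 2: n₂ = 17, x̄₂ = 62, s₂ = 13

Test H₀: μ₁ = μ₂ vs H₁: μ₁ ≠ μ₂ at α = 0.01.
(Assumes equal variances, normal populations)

Answer: t = -1.3407, fail to reject H₀

Derivation:
Pooled variance: s²_p = [20×10² + 16×13²]/(36) = 130.6667
s_p = 11.4310
SE = s_p×√(1/n₁ + 1/n₂) = 11.4310×√(1/21 + 1/17) = 3.7294
t = (x̄₁ - x̄₂)/SE = (57 - 62)/3.7294 = -1.3407
df = 36, t-critical = ±2.719
Decision: fail to reject H₀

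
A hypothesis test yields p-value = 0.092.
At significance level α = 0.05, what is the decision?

Compare p-value to α:
0.092 ≥ 0.05
Decision: fail to reject H₀

Answer: fail to reject H₀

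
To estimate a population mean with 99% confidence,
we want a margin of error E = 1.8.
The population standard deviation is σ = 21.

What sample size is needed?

z_0.005 = 2.576
n = (z×σ/E)² = (2.576×21/1.8)²
n = 903.2028
Round up: n = 904

Answer: n = 904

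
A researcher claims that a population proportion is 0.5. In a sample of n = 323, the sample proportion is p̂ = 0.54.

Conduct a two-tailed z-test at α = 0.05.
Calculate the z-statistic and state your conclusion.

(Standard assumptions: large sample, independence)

Answer: z = 1.4378, fail to reject H₀

Derivation:
H₀: p = 0.5, H₁: p ≠ 0.5
Standard error: SE = √(p₀(1-p₀)/n) = √(0.5×0.5/323) = 0.027821
z-statistic: z = (p̂ - p₀)/SE = (0.54 - 0.5)/0.027821 = 1.4378
Critical value: z_0.025 = ±1.960
p-value = 0.1505
Decision: fail to reject H₀ at α = 0.05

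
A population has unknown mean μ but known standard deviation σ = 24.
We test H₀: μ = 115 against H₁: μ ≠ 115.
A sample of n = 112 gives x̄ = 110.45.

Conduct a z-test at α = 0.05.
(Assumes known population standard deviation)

Answer: z = -2.0063, reject H₀

Derivation:
Standard error: SE = σ/√n = 24/√112 = 2.2678
z-statistic: z = (x̄ - μ₀)/SE = (110.45 - 115)/2.2678 = -2.0063
Critical value: ±1.960
p-value = 0.0448
Decision: reject H₀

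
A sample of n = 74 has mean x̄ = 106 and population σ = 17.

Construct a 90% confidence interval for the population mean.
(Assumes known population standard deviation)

Confidence level: 90%, α = 0.1
z_0.05 = 1.645
SE = σ/√n = 17/√74 = 1.9762
Margin of error = 1.645 × 1.9762 = 3.2508
CI: x̄ ± margin = 106 ± 3.2508
CI: (102.7492, 109.2508)

Answer: (102.7492, 109.2508)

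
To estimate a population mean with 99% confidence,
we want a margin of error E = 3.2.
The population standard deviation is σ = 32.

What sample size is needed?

z_0.005 = 2.576
n = (z×σ/E)² = (2.576×32/3.2)²
n = 663.5776
Round up: n = 664

Answer: n = 664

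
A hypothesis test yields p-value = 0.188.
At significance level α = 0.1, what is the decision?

Answer: fail to reject H₀

Derivation:
Compare p-value to α:
0.188 ≥ 0.1
Decision: fail to reject H₀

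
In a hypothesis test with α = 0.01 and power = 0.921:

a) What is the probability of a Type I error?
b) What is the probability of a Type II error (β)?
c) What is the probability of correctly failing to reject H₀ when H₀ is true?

Answer: a) 0.01, b) 0.079, c) 0.99

Derivation:
a) Type I error probability = α = 0.01
b) Power = P(reject H₀ | H₁ true) = 1 - β = 0.921, so Type II error probability = β = 1 - Power = 0.079
c) P(fail to reject H₀ | H₀ true) = 1 - α = 0.99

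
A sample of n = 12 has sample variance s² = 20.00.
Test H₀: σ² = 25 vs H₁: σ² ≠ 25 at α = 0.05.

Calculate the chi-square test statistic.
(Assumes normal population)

df = n - 1 = 11
χ² = (n-1)s²/σ₀² = 11×20.00/25 = 8.8000
Critical values: χ²_{0.975,11} = 3.816, χ²_{0.025,11} = 21.920
Rejection region: χ² < 3.816 or χ² > 21.920
Decision: fail to reject H₀

Answer: χ² = 8.8000, fail to reject H₀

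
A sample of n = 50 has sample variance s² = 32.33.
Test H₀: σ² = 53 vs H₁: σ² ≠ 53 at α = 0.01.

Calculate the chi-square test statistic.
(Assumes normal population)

df = n - 1 = 49
χ² = (n-1)s²/σ₀² = 49×32.33/53 = 29.8900
Critical values: χ²_{0.995,49} = 27.249, χ²_{0.005,49} = 78.231
Rejection region: χ² < 27.249 or χ² > 78.231
Decision: fail to reject H₀

Answer: χ² = 29.8900, fail to reject H₀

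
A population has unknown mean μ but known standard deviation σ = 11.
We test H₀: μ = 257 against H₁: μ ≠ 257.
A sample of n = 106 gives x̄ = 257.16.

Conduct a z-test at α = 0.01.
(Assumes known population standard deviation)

Answer: z = 0.1498, fail to reject H₀

Derivation:
Standard error: SE = σ/√n = 11/√106 = 1.0684
z-statistic: z = (x̄ - μ₀)/SE = (257.16 - 257)/1.0684 = 0.1498
Critical value: ±2.576
p-value = 0.8809
Decision: fail to reject H₀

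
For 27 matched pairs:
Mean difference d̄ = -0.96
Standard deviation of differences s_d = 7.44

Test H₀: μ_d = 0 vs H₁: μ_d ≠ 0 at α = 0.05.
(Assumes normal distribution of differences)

Answer: t = -0.6705, fail to reject H₀

Derivation:
df = n - 1 = 26
SE = s_d/√n = 7.44/√27 = 1.4318
t = d̄/SE = -0.96/1.4318 = -0.6705
Critical value: t_{0.025,26} = ±2.056
p-value ≈ 0.5085
Decision: fail to reject H₀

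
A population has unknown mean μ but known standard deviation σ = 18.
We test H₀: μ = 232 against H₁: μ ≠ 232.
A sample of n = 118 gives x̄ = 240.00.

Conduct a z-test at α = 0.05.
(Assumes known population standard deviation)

Answer: z = 4.8280, reject H₀

Derivation:
Standard error: SE = σ/√n = 18/√118 = 1.6570
z-statistic: z = (x̄ - μ₀)/SE = (240.00 - 232)/1.6570 = 4.8280
Critical value: ±1.960
p-value < 0.0001
Decision: reject H₀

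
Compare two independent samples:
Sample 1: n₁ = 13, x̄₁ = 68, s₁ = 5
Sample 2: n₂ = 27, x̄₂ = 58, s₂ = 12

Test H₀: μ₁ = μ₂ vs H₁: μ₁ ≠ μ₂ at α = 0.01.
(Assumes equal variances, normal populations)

Answer: t = 2.8715, reject H₀

Derivation:
Pooled variance: s²_p = [12×5² + 26×12²]/(38) = 106.4211
s_p = 10.3161
SE = s_p×√(1/n₁ + 1/n₂) = 10.3161×√(1/13 + 1/27) = 3.4825
t = (x̄₁ - x̄₂)/SE = (68 - 58)/3.4825 = 2.8715
df = 38, t-critical = ±2.712
Decision: reject H₀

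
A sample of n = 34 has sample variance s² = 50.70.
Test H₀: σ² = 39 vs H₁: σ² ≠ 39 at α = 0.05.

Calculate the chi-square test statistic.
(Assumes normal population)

df = n - 1 = 33
χ² = (n-1)s²/σ₀² = 33×50.70/39 = 42.9000
Critical values: χ²_{0.975,33} = 19.047, χ²_{0.025,33} = 50.725
Rejection region: χ² < 19.047 or χ² > 50.725
Decision: fail to reject H₀

Answer: χ² = 42.9000, fail to reject H₀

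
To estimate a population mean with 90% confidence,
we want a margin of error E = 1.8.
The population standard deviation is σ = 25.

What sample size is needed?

z_0.05 = 1.645
n = (z×σ/E)² = (1.645×25/1.8)²
n = 521.9956
Round up: n = 522

Answer: n = 522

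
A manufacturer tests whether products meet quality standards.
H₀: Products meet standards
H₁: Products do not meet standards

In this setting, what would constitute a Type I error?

Answer: Rejecting good products that actually meet standards

Derivation:
A Type I error (probability α) occurs when we reject a true H₀.
A Type II error (probability β) occurs when we fail to reject a false H₀.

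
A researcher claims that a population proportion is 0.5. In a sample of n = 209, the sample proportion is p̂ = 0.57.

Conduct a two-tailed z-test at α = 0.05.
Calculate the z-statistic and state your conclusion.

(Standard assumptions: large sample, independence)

H₀: p = 0.5, H₁: p ≠ 0.5
Standard error: SE = √(p₀(1-p₀)/n) = √(0.5×0.5/209) = 0.034586
z-statistic: z = (p̂ - p₀)/SE = (0.57 - 0.5)/0.034586 = 2.0239
Critical value: z_0.025 = ±1.960
p-value = 0.0430
Decision: reject H₀ at α = 0.05

Answer: z = 2.0239, reject H₀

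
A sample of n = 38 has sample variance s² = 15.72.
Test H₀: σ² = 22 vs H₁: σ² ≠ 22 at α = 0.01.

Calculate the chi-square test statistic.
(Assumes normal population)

Answer: χ² = 26.4382, fail to reject H₀

Derivation:
df = n - 1 = 37
χ² = (n-1)s²/σ₀² = 37×15.72/22 = 26.4382
Critical values: χ²_{0.995,37} = 18.586, χ²_{0.005,37} = 62.883
Rejection region: χ² < 18.586 or χ² > 62.883
Decision: fail to reject H₀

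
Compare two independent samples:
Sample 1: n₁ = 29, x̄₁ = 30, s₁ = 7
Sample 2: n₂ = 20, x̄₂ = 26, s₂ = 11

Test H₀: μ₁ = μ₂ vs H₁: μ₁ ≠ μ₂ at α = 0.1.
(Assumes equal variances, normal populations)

Answer: t = 1.5571, fail to reject H₀

Derivation:
Pooled variance: s²_p = [28×7² + 19×11²]/(47) = 78.1064
s_p = 8.8378
SE = s_p×√(1/n₁ + 1/n₂) = 8.8378×√(1/29 + 1/20) = 2.5688
t = (x̄₁ - x̄₂)/SE = (30 - 26)/2.5688 = 1.5571
df = 47, t-critical = ±1.678
Decision: fail to reject H₀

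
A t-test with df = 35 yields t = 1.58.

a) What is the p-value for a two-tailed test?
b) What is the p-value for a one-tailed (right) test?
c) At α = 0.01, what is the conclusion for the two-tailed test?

Using t-distribution with df = 35:
a) Two-tailed: p = 2×P(T > 1.58) = 0.1231
b) One-tailed: p = P(T > 1.58) = 0.0616
c) 0.1231 ≥ 0.01, fail to reject H₀

Answer: a) 0.1231, b) 0.0616, c) fail to reject H₀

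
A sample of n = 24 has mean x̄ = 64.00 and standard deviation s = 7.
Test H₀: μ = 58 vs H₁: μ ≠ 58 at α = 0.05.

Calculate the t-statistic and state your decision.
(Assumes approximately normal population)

Answer: t = 4.1990, reject H₀

Derivation:
df = n - 1 = 23
SE = s/√n = 7/√24 = 1.4289
t = (x̄ - μ₀)/SE = (64.00 - 58)/1.4289 = 4.1990
Critical value: t_{0.025,23} = ±2.069
p-value ≈ 0.0003
Decision: reject H₀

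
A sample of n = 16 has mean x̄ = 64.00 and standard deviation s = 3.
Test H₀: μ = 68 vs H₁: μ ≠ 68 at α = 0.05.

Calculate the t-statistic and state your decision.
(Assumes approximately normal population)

df = n - 1 = 15
SE = s/√n = 3/√16 = 0.7500
t = (x̄ - μ₀)/SE = (64.00 - 68)/0.7500 = -5.3333
Critical value: t_{0.025,15} = ±2.131
p-value ≈ 0.0001
Decision: reject H₀

Answer: t = -5.3333, reject H₀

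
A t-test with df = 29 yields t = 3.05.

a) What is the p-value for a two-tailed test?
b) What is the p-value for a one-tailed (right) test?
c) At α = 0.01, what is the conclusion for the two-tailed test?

Answer: a) 0.0049, b) 0.0024, c) reject H₀

Derivation:
Using t-distribution with df = 29:
a) Two-tailed: p = 2×P(T > 3.05) = 0.0049
b) One-tailed: p = P(T > 3.05) = 0.0024
c) 0.0049 < 0.01, reject H₀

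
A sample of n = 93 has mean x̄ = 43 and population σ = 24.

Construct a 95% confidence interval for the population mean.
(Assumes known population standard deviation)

Answer: (38.1221, 47.8779)

Derivation:
Confidence level: 95%, α = 0.05
z_0.025 = 1.960
SE = σ/√n = 24/√93 = 2.4887
Margin of error = 1.960 × 2.4887 = 4.8779
CI: x̄ ± margin = 43 ± 4.8779
CI: (38.1221, 47.8779)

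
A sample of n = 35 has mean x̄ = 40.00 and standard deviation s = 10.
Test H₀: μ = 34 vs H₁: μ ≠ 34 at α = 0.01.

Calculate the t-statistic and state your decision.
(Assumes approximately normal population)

Answer: t = 3.5497, reject H₀

Derivation:
df = n - 1 = 34
SE = s/√n = 10/√35 = 1.6903
t = (x̄ - μ₀)/SE = (40.00 - 34)/1.6903 = 3.5497
Critical value: t_{0.005,34} = ±2.728
p-value ≈ 0.0012
Decision: reject H₀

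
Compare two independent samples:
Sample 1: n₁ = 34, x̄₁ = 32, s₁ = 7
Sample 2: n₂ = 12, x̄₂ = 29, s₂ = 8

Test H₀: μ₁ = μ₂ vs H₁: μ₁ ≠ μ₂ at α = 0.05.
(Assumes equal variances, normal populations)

Answer: t = 1.2302, fail to reject H₀

Derivation:
Pooled variance: s²_p = [33×7² + 11×8²]/(44) = 52.7500
s_p = 7.2629
SE = s_p×√(1/n₁ + 1/n₂) = 7.2629×√(1/34 + 1/12) = 2.4387
t = (x̄₁ - x̄₂)/SE = (32 - 29)/2.4387 = 1.2302
df = 44, t-critical = ±2.015
Decision: fail to reject H₀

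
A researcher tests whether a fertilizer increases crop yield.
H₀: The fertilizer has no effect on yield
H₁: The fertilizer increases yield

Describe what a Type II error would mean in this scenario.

Type I error: rejecting H₀ when it is actually true (false positive).
Type II error: failing to reject H₀ when H₁ is actually true (false negative).

Answer: Failing to recommend an effective fertilizer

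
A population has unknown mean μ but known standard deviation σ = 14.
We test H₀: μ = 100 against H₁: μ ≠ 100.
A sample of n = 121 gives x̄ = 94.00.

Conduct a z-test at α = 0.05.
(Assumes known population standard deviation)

Standard error: SE = σ/√n = 14/√121 = 1.2727
z-statistic: z = (x̄ - μ₀)/SE = (94.00 - 100)/1.2727 = -4.7144
Critical value: ±1.960
p-value < 0.0001
Decision: reject H₀

Answer: z = -4.7144, reject H₀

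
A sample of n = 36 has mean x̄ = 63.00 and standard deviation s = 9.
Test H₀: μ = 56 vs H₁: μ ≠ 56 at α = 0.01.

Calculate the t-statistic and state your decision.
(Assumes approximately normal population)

df = n - 1 = 35
SE = s/√n = 9/√36 = 1.5000
t = (x̄ - μ₀)/SE = (63.00 - 56)/1.5000 = 4.6667
Critical value: t_{0.005,35} = ±2.724
p-value < 0.0001
Decision: reject H₀

Answer: t = 4.6667, reject H₀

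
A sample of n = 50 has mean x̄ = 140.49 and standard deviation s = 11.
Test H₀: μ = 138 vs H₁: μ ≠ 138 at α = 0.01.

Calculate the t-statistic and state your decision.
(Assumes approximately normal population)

df = n - 1 = 49
SE = s/√n = 11/√50 = 1.5556
t = (x̄ - μ₀)/SE = (140.49 - 138)/1.5556 = 1.6007
Critical value: t_{0.005,49} = ±2.680
p-value ≈ 0.1159
Decision: fail to reject H₀

Answer: t = 1.6007, fail to reject H₀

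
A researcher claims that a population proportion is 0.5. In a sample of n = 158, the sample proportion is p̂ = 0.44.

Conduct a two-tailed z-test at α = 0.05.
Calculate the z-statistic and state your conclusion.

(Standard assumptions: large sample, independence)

Answer: z = -1.5084, fail to reject H₀

Derivation:
H₀: p = 0.5, H₁: p ≠ 0.5
Standard error: SE = √(p₀(1-p₀)/n) = √(0.5×0.5/158) = 0.039778
z-statistic: z = (p̂ - p₀)/SE = (0.44 - 0.5)/0.039778 = -1.5084
Critical value: z_0.025 = ±1.960
p-value = 0.1315
Decision: fail to reject H₀ at α = 0.05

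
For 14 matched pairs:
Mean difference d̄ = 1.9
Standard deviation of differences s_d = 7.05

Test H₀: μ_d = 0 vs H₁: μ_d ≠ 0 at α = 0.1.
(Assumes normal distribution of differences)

Answer: t = 1.0084, fail to reject H₀

Derivation:
df = n - 1 = 13
SE = s_d/√n = 7.05/√14 = 1.8842
t = d̄/SE = 1.9/1.8842 = 1.0084
Critical value: t_{0.05,13} = ±1.771
p-value ≈ 0.3317
Decision: fail to reject H₀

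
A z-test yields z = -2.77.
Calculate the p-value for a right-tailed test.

For z = -2.77:
p = P(Z > -2.77) = 1 - Φ(-2.77) = 0.9972

Answer: p-value ≈ 0.9972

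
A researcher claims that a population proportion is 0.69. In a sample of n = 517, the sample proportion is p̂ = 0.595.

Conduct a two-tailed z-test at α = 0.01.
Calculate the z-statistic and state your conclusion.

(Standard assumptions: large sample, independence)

H₀: p = 0.69, H₁: p ≠ 0.69
Standard error: SE = √(p₀(1-p₀)/n) = √(0.69×0.31/517) = 0.020340
z-statistic: z = (p̂ - p₀)/SE = (0.595 - 0.69)/0.020340 = -4.6706
Critical value: z_0.005 = ±2.576
p-value < 0.0001
Decision: reject H₀ at α = 0.01

Answer: z = -4.6706, reject H₀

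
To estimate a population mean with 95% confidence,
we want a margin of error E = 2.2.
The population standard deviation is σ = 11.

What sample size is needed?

z_0.025 = 1.960
n = (z×σ/E)² = (1.960×11/2.2)²
n = 96.0400
Round up: n = 97

Answer: n = 97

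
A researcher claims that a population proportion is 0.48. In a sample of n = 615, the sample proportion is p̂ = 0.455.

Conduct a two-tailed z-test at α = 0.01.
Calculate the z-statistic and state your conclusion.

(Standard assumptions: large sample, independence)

Answer: z = -1.2409, fail to reject H₀

Derivation:
H₀: p = 0.48, H₁: p ≠ 0.48
Standard error: SE = √(p₀(1-p₀)/n) = √(0.48×0.52/615) = 0.020146
z-statistic: z = (p̂ - p₀)/SE = (0.455 - 0.48)/0.020146 = -1.2409
Critical value: z_0.005 = ±2.576
p-value = 0.2146
Decision: fail to reject H₀ at α = 0.01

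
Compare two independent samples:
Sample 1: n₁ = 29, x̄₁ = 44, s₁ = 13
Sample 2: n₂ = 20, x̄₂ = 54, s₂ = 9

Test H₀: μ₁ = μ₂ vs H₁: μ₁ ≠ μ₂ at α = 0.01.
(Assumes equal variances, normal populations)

Pooled variance: s²_p = [28×13² + 19×9²]/(47) = 133.4255
s_p = 11.5510
SE = s_p×√(1/n₁ + 1/n₂) = 11.5510×√(1/29 + 1/20) = 3.3574
t = (x̄₁ - x̄₂)/SE = (44 - 54)/3.3574 = -2.9785
df = 47, t-critical = ±2.685
Decision: reject H₀

Answer: t = -2.9785, reject H₀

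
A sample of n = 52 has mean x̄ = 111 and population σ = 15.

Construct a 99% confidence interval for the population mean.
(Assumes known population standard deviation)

Answer: (105.6417, 116.3583)

Derivation:
Confidence level: 99%, α = 0.01
z_0.005 = 2.576
SE = σ/√n = 15/√52 = 2.0801
Margin of error = 2.576 × 2.0801 = 5.3583
CI: x̄ ± margin = 111 ± 5.3583
CI: (105.6417, 116.3583)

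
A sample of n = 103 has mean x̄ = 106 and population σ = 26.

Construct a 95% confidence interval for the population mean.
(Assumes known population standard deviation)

Answer: (100.9787, 111.0213)

Derivation:
Confidence level: 95%, α = 0.05
z_0.025 = 1.960
SE = σ/√n = 26/√103 = 2.5619
Margin of error = 1.960 × 2.5619 = 5.0213
CI: x̄ ± margin = 106 ± 5.0213
CI: (100.9787, 111.0213)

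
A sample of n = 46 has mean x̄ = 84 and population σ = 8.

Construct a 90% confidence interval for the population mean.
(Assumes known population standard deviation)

Answer: (82.0597, 85.9403)

Derivation:
Confidence level: 90%, α = 0.1
z_0.05 = 1.645
SE = σ/√n = 8/√46 = 1.1795
Margin of error = 1.645 × 1.1795 = 1.9403
CI: x̄ ± margin = 84 ± 1.9403
CI: (82.0597, 85.9403)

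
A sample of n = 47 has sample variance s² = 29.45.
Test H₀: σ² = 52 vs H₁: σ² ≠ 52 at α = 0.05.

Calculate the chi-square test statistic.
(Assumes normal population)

df = n - 1 = 46
χ² = (n-1)s²/σ₀² = 46×29.45/52 = 26.0519
Critical values: χ²_{0.975,46} = 29.160, χ²_{0.025,46} = 66.617
Rejection region: χ² < 29.160 or χ² > 66.617
Decision: reject H₀

Answer: χ² = 26.0519, reject H₀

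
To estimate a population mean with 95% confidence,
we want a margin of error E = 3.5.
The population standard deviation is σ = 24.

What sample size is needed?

z_0.025 = 1.960
n = (z×σ/E)² = (1.960×24/3.5)²
n = 180.6336
Round up: n = 181

Answer: n = 181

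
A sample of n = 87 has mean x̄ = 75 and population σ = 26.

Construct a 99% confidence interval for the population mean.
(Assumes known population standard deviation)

Confidence level: 99%, α = 0.01
z_0.005 = 2.576
SE = σ/√n = 26/√87 = 2.7875
Margin of error = 2.576 × 2.7875 = 7.1806
CI: x̄ ± margin = 75 ± 7.1806
CI: (67.8194, 82.1806)

Answer: (67.8194, 82.1806)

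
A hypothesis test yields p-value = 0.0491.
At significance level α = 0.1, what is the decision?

Compare p-value to α:
0.0491 < 0.1
Decision: reject H₀

Answer: reject H₀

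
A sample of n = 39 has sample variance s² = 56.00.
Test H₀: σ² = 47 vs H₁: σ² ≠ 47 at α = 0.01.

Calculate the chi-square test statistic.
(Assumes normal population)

Answer: χ² = 45.2766, fail to reject H₀

Derivation:
df = n - 1 = 38
χ² = (n-1)s²/σ₀² = 38×56.00/47 = 45.2766
Critical values: χ²_{0.995,38} = 19.289, χ²_{0.005,38} = 64.181
Rejection region: χ² < 19.289 or χ² > 64.181
Decision: fail to reject H₀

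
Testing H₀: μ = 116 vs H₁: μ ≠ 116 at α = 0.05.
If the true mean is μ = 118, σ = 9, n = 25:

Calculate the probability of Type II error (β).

SE = σ/√n = 9/√25 = 1.8000
Critical values: μ₀ ± z_0.025×SE = 116 ± 1.960×1.8000
Acceptance region: (112.4720, 119.5280)
Under H₁ (μ = 118): z_high = (119.5280 - 118)/1.8000 = 0.8489, z_low = (112.4720 - 118)/1.8000 = -3.0711
β = P(not reject | H₁) = Φ(0.8489) - Φ(-3.0711) ≈ 0.8010

Answer: β ≈ 0.8010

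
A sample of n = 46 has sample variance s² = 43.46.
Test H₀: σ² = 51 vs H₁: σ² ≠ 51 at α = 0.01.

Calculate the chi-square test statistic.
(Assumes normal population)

df = n - 1 = 45
χ² = (n-1)s²/σ₀² = 45×43.46/51 = 38.3471
Critical values: χ²_{0.995,45} = 24.311, χ²_{0.005,45} = 73.166
Rejection region: χ² < 24.311 or χ² > 73.166
Decision: fail to reject H₀

Answer: χ² = 38.3471, fail to reject H₀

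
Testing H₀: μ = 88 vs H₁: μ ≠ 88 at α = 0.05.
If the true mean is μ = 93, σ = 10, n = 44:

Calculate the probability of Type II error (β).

SE = σ/√n = 10/√44 = 1.5076
Critical values: μ₀ ± z_0.025×SE = 88 ± 1.960×1.5076
Acceptance region: (85.0451, 90.9549)
Under H₁ (μ = 93): z_high = (90.9549 - 93)/1.5076 = -1.3565, z_low = (85.0451 - 93)/1.5076 = -5.2765
β = P(not reject | H₁) = Φ(-1.3565) - Φ(-5.2765) ≈ 0.0875

Answer: β ≈ 0.0875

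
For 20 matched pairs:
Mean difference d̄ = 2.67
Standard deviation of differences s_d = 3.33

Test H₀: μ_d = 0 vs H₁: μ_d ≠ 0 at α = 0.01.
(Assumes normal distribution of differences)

Answer: t = 3.5858, reject H₀

Derivation:
df = n - 1 = 19
SE = s_d/√n = 3.33/√20 = 0.7446
t = d̄/SE = 2.67/0.7446 = 3.5858
Critical value: t_{0.005,19} = ±2.861
p-value ≈ 0.0020
Decision: reject H₀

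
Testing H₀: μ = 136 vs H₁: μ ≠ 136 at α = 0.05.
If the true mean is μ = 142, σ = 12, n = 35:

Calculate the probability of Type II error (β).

Answer: β ≈ 0.1591

Derivation:
SE = σ/√n = 12/√35 = 2.0284
Critical values: μ₀ ± z_0.025×SE = 136 ± 1.960×2.0284
Acceptance region: (132.0243, 139.9757)
Under H₁ (μ = 142): z_high = (139.9757 - 142)/2.0284 = -0.9980, z_low = (132.0243 - 142)/2.0284 = -4.9180
β = P(not reject | H₁) = Φ(-0.9980) - Φ(-4.9180) ≈ 0.1591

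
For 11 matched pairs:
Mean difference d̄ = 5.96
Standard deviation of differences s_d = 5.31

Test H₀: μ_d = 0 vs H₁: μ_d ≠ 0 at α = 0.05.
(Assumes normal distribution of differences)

df = n - 1 = 10
SE = s_d/√n = 5.31/√11 = 1.6010
t = d̄/SE = 5.96/1.6010 = 3.7227
Critical value: t_{0.025,10} = ±2.228
p-value ≈ 0.0040
Decision: reject H₀

Answer: t = 3.7227, reject H₀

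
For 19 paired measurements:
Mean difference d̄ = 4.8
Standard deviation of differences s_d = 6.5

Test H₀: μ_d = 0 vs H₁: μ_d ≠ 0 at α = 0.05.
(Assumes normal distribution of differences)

Answer: t = 3.2189, reject H₀

Derivation:
df = n - 1 = 18
SE = s_d/√n = 6.5/√19 = 1.4912
t = d̄/SE = 4.8/1.4912 = 3.2189
Critical value: t_{0.025,18} = ±2.101
p-value ≈ 0.0048
Decision: reject H₀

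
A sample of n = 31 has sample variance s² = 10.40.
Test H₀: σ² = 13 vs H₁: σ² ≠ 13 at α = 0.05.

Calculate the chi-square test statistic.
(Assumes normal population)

df = n - 1 = 30
χ² = (n-1)s²/σ₀² = 30×10.40/13 = 24.0000
Critical values: χ²_{0.975,30} = 16.791, χ²_{0.025,30} = 46.979
Rejection region: χ² < 16.791 or χ² > 46.979
Decision: fail to reject H₀

Answer: χ² = 24.0000, fail to reject H₀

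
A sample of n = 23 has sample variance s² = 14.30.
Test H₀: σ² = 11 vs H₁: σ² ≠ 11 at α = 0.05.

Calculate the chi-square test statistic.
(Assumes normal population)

Answer: χ² = 28.6000, fail to reject H₀

Derivation:
df = n - 1 = 22
χ² = (n-1)s²/σ₀² = 22×14.30/11 = 28.6000
Critical values: χ²_{0.975,22} = 10.982, χ²_{0.025,22} = 36.781
Rejection region: χ² < 10.982 or χ² > 36.781
Decision: fail to reject H₀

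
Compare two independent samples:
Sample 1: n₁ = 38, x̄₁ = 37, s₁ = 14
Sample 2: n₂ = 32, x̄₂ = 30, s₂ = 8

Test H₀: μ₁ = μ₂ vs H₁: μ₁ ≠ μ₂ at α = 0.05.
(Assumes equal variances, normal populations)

Answer: t = 2.5034, reject H₀

Derivation:
Pooled variance: s²_p = [37×14² + 31×8²]/(68) = 135.8235
s_p = 11.6543
SE = s_p×√(1/n₁ + 1/n₂) = 11.6543×√(1/38 + 1/32) = 2.7962
t = (x̄₁ - x̄₂)/SE = (37 - 30)/2.7962 = 2.5034
df = 68, t-critical = ±1.995
Decision: reject H₀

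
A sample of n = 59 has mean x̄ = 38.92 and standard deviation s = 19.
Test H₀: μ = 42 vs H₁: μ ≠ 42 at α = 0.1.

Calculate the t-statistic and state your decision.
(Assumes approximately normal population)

df = n - 1 = 58
SE = s/√n = 19/√59 = 2.4736
t = (x̄ - μ₀)/SE = (38.92 - 42)/2.4736 = -1.2451
Critical value: t_{0.05,58} = ±1.672
p-value ≈ 0.2181
Decision: fail to reject H₀

Answer: t = -1.2451, fail to reject H₀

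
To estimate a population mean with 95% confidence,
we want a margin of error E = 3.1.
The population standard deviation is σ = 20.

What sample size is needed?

z_0.025 = 1.960
n = (z×σ/E)² = (1.960×20/3.1)²
n = 159.9001
Round up: n = 160

Answer: n = 160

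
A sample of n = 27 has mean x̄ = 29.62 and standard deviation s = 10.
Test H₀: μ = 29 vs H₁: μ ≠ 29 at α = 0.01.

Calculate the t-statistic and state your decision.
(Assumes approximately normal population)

df = n - 1 = 26
SE = s/√n = 10/√27 = 1.9245
t = (x̄ - μ₀)/SE = (29.62 - 29)/1.9245 = 0.3222
Critical value: t_{0.005,26} = ±2.779
p-value ≈ 0.7499
Decision: fail to reject H₀

Answer: t = 0.3222, fail to reject H₀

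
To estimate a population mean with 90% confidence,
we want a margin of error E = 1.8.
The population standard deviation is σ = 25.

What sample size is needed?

Answer: n = 522

Derivation:
z_0.05 = 1.645
n = (z×σ/E)² = (1.645×25/1.8)²
n = 521.9956
Round up: n = 522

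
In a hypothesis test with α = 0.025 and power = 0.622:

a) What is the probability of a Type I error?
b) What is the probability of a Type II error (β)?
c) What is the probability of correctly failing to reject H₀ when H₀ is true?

Answer: a) 0.025, b) 0.378, c) 0.975

Derivation:
a) Type I error probability = α = 0.025
b) Power = P(reject H₀ | H₁ true) = 1 - β = 0.622, so Type II error probability = β = 1 - Power = 0.378
c) P(fail to reject H₀ | H₀ true) = 1 - α = 0.975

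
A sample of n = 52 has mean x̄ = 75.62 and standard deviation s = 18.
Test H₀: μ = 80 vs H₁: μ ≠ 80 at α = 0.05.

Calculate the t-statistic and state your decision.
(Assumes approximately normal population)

Answer: t = -1.7547, fail to reject H₀

Derivation:
df = n - 1 = 51
SE = s/√n = 18/√52 = 2.4962
t = (x̄ - μ₀)/SE = (75.62 - 80)/2.4962 = -1.7547
Critical value: t_{0.025,51} = ±2.008
p-value ≈ 0.0853
Decision: fail to reject H₀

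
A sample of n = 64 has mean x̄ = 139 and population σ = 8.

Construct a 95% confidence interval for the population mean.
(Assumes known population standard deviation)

Confidence level: 95%, α = 0.05
z_0.025 = 1.960
SE = σ/√n = 8/√64 = 1.0000
Margin of error = 1.960 × 1.0000 = 1.9600
CI: x̄ ± margin = 139 ± 1.9600
CI: (137.0400, 140.9600)

Answer: (137.0400, 140.9600)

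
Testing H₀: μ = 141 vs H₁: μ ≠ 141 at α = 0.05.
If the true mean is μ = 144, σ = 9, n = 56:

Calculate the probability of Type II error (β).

SE = σ/√n = 9/√56 = 1.2027
Critical values: μ₀ ± z_0.025×SE = 141 ± 1.960×1.2027
Acceptance region: (138.6427, 143.3573)
Under H₁ (μ = 144): z_high = (143.3573 - 144)/1.2027 = -0.5344, z_low = (138.6427 - 144)/1.2027 = -4.4544
β = P(not reject | H₁) = Φ(-0.5344) - Φ(-4.4544) ≈ 0.2965

Answer: β ≈ 0.2965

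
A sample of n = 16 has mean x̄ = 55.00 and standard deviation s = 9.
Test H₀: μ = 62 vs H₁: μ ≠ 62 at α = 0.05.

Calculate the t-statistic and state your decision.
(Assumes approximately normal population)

Answer: t = -3.1111, reject H₀

Derivation:
df = n - 1 = 15
SE = s/√n = 9/√16 = 2.2500
t = (x̄ - μ₀)/SE = (55.00 - 62)/2.2500 = -3.1111
Critical value: t_{0.025,15} = ±2.131
p-value ≈ 0.0072
Decision: reject H₀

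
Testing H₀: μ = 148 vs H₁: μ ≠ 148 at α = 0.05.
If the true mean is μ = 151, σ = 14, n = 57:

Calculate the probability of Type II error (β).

SE = σ/√n = 14/√57 = 1.8543
Critical values: μ₀ ± z_0.025×SE = 148 ± 1.960×1.8543
Acceptance region: (144.3656, 151.6344)
Under H₁ (μ = 151): z_high = (151.6344 - 151)/1.8543 = 0.3421, z_low = (144.3656 - 151)/1.8543 = -3.5778
β = P(not reject | H₁) = Φ(0.3421) - Φ(-3.5778) ≈ 0.6337

Answer: β ≈ 0.6337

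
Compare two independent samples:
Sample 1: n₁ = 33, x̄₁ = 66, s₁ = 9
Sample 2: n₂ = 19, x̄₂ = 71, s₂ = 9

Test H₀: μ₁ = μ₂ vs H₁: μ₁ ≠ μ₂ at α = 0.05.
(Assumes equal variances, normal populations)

Answer: t = -1.9291, fail to reject H₀

Derivation:
Pooled variance: s²_p = [32×9² + 18×9²]/(50) = 81.0000
s_p = 9.0000
SE = s_p×√(1/n₁ + 1/n₂) = 9.0000×√(1/33 + 1/19) = 2.5919
t = (x̄₁ - x̄₂)/SE = (66 - 71)/2.5919 = -1.9291
df = 50, t-critical = ±2.009
Decision: fail to reject H₀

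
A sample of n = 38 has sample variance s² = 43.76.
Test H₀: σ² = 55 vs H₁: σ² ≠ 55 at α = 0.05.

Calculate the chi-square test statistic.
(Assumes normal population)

df = n - 1 = 37
χ² = (n-1)s²/σ₀² = 37×43.76/55 = 29.4385
Critical values: χ²_{0.975,37} = 22.106, χ²_{0.025,37} = 55.668
Rejection region: χ² < 22.106 or χ² > 55.668
Decision: fail to reject H₀

Answer: χ² = 29.4385, fail to reject H₀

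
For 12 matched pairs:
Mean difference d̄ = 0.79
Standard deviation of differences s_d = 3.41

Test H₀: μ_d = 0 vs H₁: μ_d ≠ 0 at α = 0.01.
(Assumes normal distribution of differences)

Answer: t = 0.8025, fail to reject H₀

Derivation:
df = n - 1 = 11
SE = s_d/√n = 3.41/√12 = 0.9844
t = d̄/SE = 0.79/0.9844 = 0.8025
Critical value: t_{0.005,11} = ±3.106
p-value ≈ 0.4393
Decision: fail to reject H₀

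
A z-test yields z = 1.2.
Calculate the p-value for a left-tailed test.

Answer: p-value ≈ 0.8849

Derivation:
For z = 1.2:
p = P(Z < 1.2) = Φ(1.2) = 0.8849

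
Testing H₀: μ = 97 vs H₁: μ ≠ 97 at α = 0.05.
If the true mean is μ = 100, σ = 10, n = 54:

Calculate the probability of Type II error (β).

Answer: β ≈ 0.4034

Derivation:
SE = σ/√n = 10/√54 = 1.3608
Critical values: μ₀ ± z_0.025×SE = 97 ± 1.960×1.3608
Acceptance region: (94.3328, 99.6672)
Under H₁ (μ = 100): z_high = (99.6672 - 100)/1.3608 = -0.2446, z_low = (94.3328 - 100)/1.3608 = -4.1646
β = P(not reject | H₁) = Φ(-0.2446) - Φ(-4.1646) ≈ 0.4034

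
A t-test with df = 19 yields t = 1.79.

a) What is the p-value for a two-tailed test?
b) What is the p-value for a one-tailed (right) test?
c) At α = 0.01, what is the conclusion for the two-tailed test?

Answer: a) 0.0894, b) 0.0447, c) fail to reject H₀

Derivation:
Using t-distribution with df = 19:
a) Two-tailed: p = 2×P(T > 1.79) = 0.0894
b) One-tailed: p = P(T > 1.79) = 0.0447
c) 0.0894 ≥ 0.01, fail to reject H₀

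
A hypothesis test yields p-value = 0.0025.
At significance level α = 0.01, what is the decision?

Compare p-value to α:
0.0025 < 0.01
Decision: reject H₀

Answer: reject H₀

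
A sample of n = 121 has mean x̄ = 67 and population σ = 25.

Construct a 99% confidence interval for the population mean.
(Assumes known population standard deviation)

Confidence level: 99%, α = 0.01
z_0.005 = 2.576
SE = σ/√n = 25/√121 = 2.2727
Margin of error = 2.576 × 2.2727 = 5.8545
CI: x̄ ± margin = 67 ± 5.8545
CI: (61.1455, 72.8545)

Answer: (61.1455, 72.8545)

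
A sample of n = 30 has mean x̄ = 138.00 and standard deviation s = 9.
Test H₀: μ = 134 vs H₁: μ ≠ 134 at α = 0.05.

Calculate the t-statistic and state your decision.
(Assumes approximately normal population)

df = n - 1 = 29
SE = s/√n = 9/√30 = 1.6432
t = (x̄ - μ₀)/SE = (138.00 - 134)/1.6432 = 2.4343
Critical value: t_{0.025,29} = ±2.045
p-value ≈ 0.0213
Decision: reject H₀

Answer: t = 2.4343, reject H₀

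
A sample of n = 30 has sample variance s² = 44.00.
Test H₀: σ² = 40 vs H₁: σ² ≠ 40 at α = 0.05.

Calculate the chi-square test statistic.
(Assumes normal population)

df = n - 1 = 29
χ² = (n-1)s²/σ₀² = 29×44.00/40 = 31.9000
Critical values: χ²_{0.975,29} = 16.047, χ²_{0.025,29} = 45.722
Rejection region: χ² < 16.047 or χ² > 45.722
Decision: fail to reject H₀

Answer: χ² = 31.9000, fail to reject H₀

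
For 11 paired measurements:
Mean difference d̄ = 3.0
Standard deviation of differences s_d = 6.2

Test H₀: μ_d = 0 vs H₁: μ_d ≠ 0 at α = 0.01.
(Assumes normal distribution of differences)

Answer: t = 1.6048, fail to reject H₀

Derivation:
df = n - 1 = 10
SE = s_d/√n = 6.2/√11 = 1.8694
t = d̄/SE = 3.0/1.8694 = 1.6048
Critical value: t_{0.005,10} = ±3.169
p-value ≈ 0.1396
Decision: fail to reject H₀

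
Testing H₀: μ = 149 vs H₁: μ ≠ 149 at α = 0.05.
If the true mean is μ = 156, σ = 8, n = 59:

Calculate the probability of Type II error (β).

Answer: β ≈ 0.0000

Derivation:
SE = σ/√n = 8/√59 = 1.0415
Critical values: μ₀ ± z_0.025×SE = 149 ± 1.960×1.0415
Acceptance region: (146.9587, 151.0413)
Under H₁ (μ = 156): z_high = (151.0413 - 156)/1.0415 = -4.7611, z_low = (146.9587 - 156)/1.0415 = -8.6810
β = P(not reject | H₁) = Φ(-4.7611) - Φ(-8.6810) ≈ 0.0000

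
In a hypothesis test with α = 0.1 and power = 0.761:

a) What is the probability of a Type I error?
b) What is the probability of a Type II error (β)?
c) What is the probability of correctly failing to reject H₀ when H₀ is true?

a) Type I error probability = α = 0.1
b) Power = P(reject H₀ | H₁ true) = 1 - β = 0.761, so Type II error probability = β = 1 - Power = 0.239
c) P(fail to reject H₀ | H₀ true) = 1 - α = 0.9

Answer: a) 0.1, b) 0.239, c) 0.9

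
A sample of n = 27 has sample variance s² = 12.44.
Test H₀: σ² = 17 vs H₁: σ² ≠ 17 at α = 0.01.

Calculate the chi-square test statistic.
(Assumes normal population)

df = n - 1 = 26
χ² = (n-1)s²/σ₀² = 26×12.44/17 = 19.0259
Critical values: χ²_{0.995,26} = 11.160, χ²_{0.005,26} = 48.290
Rejection region: χ² < 11.160 or χ² > 48.290
Decision: fail to reject H₀

Answer: χ² = 19.0259, fail to reject H₀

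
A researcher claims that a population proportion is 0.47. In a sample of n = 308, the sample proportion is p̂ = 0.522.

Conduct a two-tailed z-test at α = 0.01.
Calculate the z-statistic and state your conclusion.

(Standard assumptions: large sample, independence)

Answer: z = 1.8285, fail to reject H₀

Derivation:
H₀: p = 0.47, H₁: p ≠ 0.47
Standard error: SE = √(p₀(1-p₀)/n) = √(0.47×0.53/308) = 0.028439
z-statistic: z = (p̂ - p₀)/SE = (0.522 - 0.47)/0.028439 = 1.8285
Critical value: z_0.005 = ±2.576
p-value = 0.0675
Decision: fail to reject H₀ at α = 0.01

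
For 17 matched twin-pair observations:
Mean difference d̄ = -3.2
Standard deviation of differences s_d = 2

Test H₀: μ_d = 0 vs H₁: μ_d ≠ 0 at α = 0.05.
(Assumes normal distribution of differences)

Answer: t = -6.5966, reject H₀

Derivation:
df = n - 1 = 16
SE = s_d/√n = 2/√17 = 0.4851
t = d̄/SE = -3.2/0.4851 = -6.5966
Critical value: t_{0.025,16} = ±2.120
p-value < 0.0001
Decision: reject H₀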